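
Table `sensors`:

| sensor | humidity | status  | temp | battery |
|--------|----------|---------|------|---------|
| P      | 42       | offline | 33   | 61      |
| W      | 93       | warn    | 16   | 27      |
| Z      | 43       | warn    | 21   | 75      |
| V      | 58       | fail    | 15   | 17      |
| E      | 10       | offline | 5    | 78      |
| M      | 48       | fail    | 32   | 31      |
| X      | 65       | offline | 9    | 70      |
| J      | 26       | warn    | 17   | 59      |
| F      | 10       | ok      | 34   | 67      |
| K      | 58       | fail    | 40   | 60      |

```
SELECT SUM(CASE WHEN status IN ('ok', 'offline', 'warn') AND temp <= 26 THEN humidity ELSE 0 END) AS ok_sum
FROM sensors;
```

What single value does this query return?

237

sensor=P: ✗
sensor=W: ✓ → 93
sensor=Z: ✓ → 43
sensor=V: ✗
sensor=E: ✓ → 10
sensor=M: ✗
sensor=X: ✓ → 65
sensor=J: ✓ → 26
sensor=F: ✗
sensor=K: ✗
ok_sum = 93 + 43 + 10 + 65 + 26 = 237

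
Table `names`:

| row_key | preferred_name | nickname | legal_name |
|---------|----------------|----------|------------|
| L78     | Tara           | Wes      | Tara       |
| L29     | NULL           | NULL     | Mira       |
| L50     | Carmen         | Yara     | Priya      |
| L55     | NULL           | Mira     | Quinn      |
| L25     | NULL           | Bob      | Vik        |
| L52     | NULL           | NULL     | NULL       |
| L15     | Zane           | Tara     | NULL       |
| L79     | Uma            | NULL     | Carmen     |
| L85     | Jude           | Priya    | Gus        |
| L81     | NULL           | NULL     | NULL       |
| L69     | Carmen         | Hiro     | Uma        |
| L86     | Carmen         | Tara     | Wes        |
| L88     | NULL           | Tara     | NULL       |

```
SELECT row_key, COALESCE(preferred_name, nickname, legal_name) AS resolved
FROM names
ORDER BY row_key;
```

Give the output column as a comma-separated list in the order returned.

Zane, Bob, Mira, Carmen, NULL, Mira, Carmen, Tara, Uma, NULL, Jude, Carmen, Tara

row_key=L15: preferred_name=Zane → Zane
row_key=L25: preferred_name=NULL, nickname=Bob → Bob
row_key=L29: preferred_name=NULL, nickname=NULL, legal_name=Mira → Mira
row_key=L50: preferred_name=Carmen → Carmen
row_key=L52: preferred_name=NULL, nickname=NULL, legal_name=NULL (all NULL) → NULL
row_key=L55: preferred_name=NULL, nickname=Mira → Mira
row_key=L69: preferred_name=Carmen → Carmen
row_key=L78: preferred_name=Tara → Tara
row_key=L79: preferred_name=Uma → Uma
row_key=L81: preferred_name=NULL, nickname=NULL, legal_name=NULL (all NULL) → NULL
row_key=L85: preferred_name=Jude → Jude
row_key=L86: preferred_name=Carmen → Carmen
row_key=L88: preferred_name=NULL, nickname=Tara → Tara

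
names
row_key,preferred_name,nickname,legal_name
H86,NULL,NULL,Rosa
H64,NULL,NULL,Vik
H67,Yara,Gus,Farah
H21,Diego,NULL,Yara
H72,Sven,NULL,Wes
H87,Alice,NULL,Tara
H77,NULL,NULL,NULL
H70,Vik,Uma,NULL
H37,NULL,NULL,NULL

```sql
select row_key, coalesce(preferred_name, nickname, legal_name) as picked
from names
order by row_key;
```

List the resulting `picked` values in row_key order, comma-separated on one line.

row_key=H21: preferred_name=Diego → Diego
row_key=H37: preferred_name=NULL, nickname=NULL, legal_name=NULL (all NULL) → NULL
row_key=H64: preferred_name=NULL, nickname=NULL, legal_name=Vik → Vik
row_key=H67: preferred_name=Yara → Yara
row_key=H70: preferred_name=Vik → Vik
row_key=H72: preferred_name=Sven → Sven
row_key=H77: preferred_name=NULL, nickname=NULL, legal_name=NULL (all NULL) → NULL
row_key=H86: preferred_name=NULL, nickname=NULL, legal_name=Rosa → Rosa
row_key=H87: preferred_name=Alice → Alice

Diego, NULL, Vik, Yara, Vik, Sven, NULL, Rosa, Alice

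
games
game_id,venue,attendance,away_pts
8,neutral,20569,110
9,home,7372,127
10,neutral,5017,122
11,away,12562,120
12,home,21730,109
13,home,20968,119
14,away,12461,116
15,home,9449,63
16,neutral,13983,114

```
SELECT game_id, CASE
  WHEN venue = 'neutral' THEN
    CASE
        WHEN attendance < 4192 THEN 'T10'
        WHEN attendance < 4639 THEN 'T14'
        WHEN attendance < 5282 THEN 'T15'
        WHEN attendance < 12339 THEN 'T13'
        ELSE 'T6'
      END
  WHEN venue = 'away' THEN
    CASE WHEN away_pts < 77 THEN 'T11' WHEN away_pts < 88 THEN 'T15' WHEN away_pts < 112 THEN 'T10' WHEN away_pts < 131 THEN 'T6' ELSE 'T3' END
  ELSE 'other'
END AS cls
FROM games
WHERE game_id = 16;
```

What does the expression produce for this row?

T6

game_id = 16: venue=neutral, attendance=13983, away_pts=114.
venue='neutral' → inner[ELSE] → T6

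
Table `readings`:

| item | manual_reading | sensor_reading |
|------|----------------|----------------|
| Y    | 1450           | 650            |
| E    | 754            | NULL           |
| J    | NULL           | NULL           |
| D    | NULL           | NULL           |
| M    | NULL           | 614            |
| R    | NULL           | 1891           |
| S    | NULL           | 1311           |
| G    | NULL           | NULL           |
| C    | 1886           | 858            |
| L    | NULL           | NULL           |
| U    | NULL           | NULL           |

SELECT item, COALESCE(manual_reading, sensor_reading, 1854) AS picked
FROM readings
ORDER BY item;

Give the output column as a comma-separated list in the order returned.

1886, 1854, 754, 1854, 1854, 1854, 614, 1891, 1311, 1854, 1450

item=C: manual_reading=1886 → 1886
item=D: manual_reading=NULL, sensor_reading=NULL, → literal 1854 → 1854
item=E: manual_reading=754 → 754
item=G: manual_reading=NULL, sensor_reading=NULL, → literal 1854 → 1854
item=J: manual_reading=NULL, sensor_reading=NULL, → literal 1854 → 1854
item=L: manual_reading=NULL, sensor_reading=NULL, → literal 1854 → 1854
item=M: manual_reading=NULL, sensor_reading=614 → 614
item=R: manual_reading=NULL, sensor_reading=1891 → 1891
item=S: manual_reading=NULL, sensor_reading=1311 → 1311
item=U: manual_reading=NULL, sensor_reading=NULL, → literal 1854 → 1854
item=Y: manual_reading=1450 → 1450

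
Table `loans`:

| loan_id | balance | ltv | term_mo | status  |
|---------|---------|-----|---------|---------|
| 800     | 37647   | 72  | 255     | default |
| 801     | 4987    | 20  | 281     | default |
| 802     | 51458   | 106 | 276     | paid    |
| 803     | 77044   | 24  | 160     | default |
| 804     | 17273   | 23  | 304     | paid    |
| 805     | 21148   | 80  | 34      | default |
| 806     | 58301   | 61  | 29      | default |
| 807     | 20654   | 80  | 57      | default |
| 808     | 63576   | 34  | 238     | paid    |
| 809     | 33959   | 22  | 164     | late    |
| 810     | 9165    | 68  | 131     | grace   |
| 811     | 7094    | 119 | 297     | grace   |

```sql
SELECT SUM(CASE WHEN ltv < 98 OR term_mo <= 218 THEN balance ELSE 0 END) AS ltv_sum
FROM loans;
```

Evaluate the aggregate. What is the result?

343754

loan_id=800: ✓ → 37647
loan_id=801: ✓ → 4987
loan_id=802: ✗
loan_id=803: ✓ → 77044
loan_id=804: ✓ → 17273
loan_id=805: ✓ → 21148
loan_id=806: ✓ → 58301
loan_id=807: ✓ → 20654
loan_id=808: ✓ → 63576
loan_id=809: ✓ → 33959
loan_id=810: ✓ → 9165
loan_id=811: ✗
ltv_sum = 37647 + 4987 + 77044 + 17273 + 21148 + 58301 + 20654 + 63576 + 33959 + 9165 = 343754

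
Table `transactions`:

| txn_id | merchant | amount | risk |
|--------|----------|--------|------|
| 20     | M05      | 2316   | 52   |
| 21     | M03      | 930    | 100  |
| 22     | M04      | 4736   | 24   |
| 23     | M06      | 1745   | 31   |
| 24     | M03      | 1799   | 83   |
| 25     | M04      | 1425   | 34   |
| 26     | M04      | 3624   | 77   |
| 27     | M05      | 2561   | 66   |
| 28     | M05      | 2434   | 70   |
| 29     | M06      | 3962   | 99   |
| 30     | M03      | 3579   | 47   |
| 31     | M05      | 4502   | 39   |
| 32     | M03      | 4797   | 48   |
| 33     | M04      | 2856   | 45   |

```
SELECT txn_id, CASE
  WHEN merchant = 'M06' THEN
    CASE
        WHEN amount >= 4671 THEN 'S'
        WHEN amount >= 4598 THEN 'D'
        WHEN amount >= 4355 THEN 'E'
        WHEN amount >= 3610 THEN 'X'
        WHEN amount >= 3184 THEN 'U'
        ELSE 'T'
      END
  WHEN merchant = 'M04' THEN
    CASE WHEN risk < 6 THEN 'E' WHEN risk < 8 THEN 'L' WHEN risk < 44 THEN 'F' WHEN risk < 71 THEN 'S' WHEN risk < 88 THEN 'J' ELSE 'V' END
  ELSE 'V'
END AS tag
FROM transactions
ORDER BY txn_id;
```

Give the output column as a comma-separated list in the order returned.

V, V, F, T, V, F, J, V, V, X, V, V, V, S

txn_id=20: merchant='M05' → outer ELSE → V
txn_id=21: merchant='M03' → outer ELSE → V
txn_id=22: merchant='M04' → inner[risk < 44] → F
txn_id=23: merchant='M06' → inner[ELSE] → T
txn_id=24: merchant='M03' → outer ELSE → V
txn_id=25: merchant='M04' → inner[risk < 44] → F
txn_id=26: merchant='M04' → inner[risk < 88] → J
txn_id=27: merchant='M05' → outer ELSE → V
txn_id=28: merchant='M05' → outer ELSE → V
txn_id=29: merchant='M06' → inner[amount >= 3610] → X
txn_id=30: merchant='M03' → outer ELSE → V
txn_id=31: merchant='M05' → outer ELSE → V
txn_id=32: merchant='M03' → outer ELSE → V
txn_id=33: merchant='M04' → inner[risk < 71] → S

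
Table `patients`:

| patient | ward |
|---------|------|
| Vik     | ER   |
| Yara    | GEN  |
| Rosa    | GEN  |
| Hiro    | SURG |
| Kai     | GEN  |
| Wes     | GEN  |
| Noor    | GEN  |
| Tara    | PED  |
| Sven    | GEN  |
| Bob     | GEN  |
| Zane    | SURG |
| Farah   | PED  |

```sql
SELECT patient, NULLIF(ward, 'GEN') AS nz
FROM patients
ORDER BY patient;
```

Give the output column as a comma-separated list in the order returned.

NULL, PED, SURG, NULL, NULL, NULL, NULL, PED, ER, NULL, NULL, SURG

patient=Bob: ward=GEN vs GEN: equal → NULL
patient=Farah: ward=PED vs GEN: differ → PED
patient=Hiro: ward=SURG vs GEN: differ → SURG
patient=Kai: ward=GEN vs GEN: equal → NULL
patient=Noor: ward=GEN vs GEN: equal → NULL
patient=Rosa: ward=GEN vs GEN: equal → NULL
patient=Sven: ward=GEN vs GEN: equal → NULL
patient=Tara: ward=PED vs GEN: differ → PED
patient=Vik: ward=ER vs GEN: differ → ER
patient=Wes: ward=GEN vs GEN: equal → NULL
patient=Yara: ward=GEN vs GEN: equal → NULL
patient=Zane: ward=SURG vs GEN: differ → SURG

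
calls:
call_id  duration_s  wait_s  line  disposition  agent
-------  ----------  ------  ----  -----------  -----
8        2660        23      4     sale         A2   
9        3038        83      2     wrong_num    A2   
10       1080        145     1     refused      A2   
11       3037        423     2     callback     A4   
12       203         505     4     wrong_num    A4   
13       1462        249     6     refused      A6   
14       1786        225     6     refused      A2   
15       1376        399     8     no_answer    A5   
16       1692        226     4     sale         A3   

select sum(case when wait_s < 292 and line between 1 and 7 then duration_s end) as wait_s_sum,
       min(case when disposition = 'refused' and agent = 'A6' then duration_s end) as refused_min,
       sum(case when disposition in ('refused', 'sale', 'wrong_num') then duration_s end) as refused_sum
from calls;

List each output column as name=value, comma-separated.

wait_s_sum=11718, refused_min=1462, refused_sum=11921

[wait_s_sum: wait_s < 292 and line between 1 and 7]
call_id=8: ✓ → 2660
call_id=9: ✓ → 3038
call_id=10: ✓ → 1080
call_id=11: ✗
call_id=12: ✗
call_id=13: ✓ → 1462
call_id=14: ✓ → 1786
call_id=15: ✗
call_id=16: ✓ → 1692
wait_s_sum = 2660 + 3038 + 1080 + 1462 + 1786 + 1692 = 11718
—
[refused_min: disposition = 'refused' and agent = 'A6']
call_id=8: ✗
call_id=9: ✗
call_id=10: ✗
call_id=11: ✗
call_id=12: ✗
call_id=13: ✓ → 1462
call_id=14: ✗
call_id=15: ✗
call_id=16: ✗
refused_min = MIN(1462) = 1462
—
[refused_sum: disposition in ('refused', 'sale', 'wrong_num')]
call_id=8: ✓ → 2660
call_id=9: ✓ → 3038
call_id=10: ✓ → 1080
call_id=11: ✗
call_id=12: ✓ → 203
call_id=13: ✓ → 1462
call_id=14: ✓ → 1786
call_id=15: ✗
call_id=16: ✓ → 1692
refused_sum = 2660 + 3038 + 1080 + 203 + 1462 + 1786 + 1692 = 11921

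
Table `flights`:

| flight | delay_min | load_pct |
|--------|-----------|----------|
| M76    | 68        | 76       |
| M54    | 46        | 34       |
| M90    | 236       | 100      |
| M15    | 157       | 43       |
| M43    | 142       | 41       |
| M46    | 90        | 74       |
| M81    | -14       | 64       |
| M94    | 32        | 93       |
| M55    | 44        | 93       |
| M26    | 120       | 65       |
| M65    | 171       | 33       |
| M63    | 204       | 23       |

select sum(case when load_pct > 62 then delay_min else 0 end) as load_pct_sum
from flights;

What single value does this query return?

flight=M76: ✓ → 68
flight=M54: ✗
flight=M90: ✓ → 236
flight=M15: ✗
flight=M43: ✗
flight=M46: ✓ → 90
flight=M81: ✓ → -14
flight=M94: ✓ → 32
flight=M55: ✓ → 44
flight=M26: ✓ → 120
flight=M65: ✗
flight=M63: ✗
load_pct_sum = 68 + 236 + 90 + -14 + 32 + 44 + 120 = 576

576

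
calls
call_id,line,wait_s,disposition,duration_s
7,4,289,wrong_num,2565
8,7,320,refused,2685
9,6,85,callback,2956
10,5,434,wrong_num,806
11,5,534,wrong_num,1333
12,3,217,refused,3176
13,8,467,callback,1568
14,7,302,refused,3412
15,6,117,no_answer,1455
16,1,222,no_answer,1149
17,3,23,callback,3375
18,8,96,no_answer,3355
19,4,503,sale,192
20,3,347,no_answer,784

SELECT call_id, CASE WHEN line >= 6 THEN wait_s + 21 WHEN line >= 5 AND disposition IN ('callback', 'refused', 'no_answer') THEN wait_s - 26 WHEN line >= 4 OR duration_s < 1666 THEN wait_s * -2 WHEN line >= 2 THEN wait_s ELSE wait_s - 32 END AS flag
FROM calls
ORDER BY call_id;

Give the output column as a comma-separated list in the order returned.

call_id=7: line >= 4 OR duration_s < 1666 → -578
call_id=8: line >= 6 → 341
call_id=9: line >= 6 → 106
call_id=10: line >= 4 OR duration_s < 1666 → -868
call_id=11: line >= 4 OR duration_s < 1666 → -1068
call_id=12: line >= 2 → 217
call_id=13: line >= 6 → 488
call_id=14: line >= 6 → 323
call_id=15: line >= 6 → 138
call_id=16: line >= 4 OR duration_s < 1666 → -444
call_id=17: line >= 2 → 23
call_id=18: line >= 6 → 117
call_id=19: line >= 4 OR duration_s < 1666 → -1006
call_id=20: line >= 4 OR duration_s < 1666 → -694

-578, 341, 106, -868, -1068, 217, 488, 323, 138, -444, 23, 117, -1006, -694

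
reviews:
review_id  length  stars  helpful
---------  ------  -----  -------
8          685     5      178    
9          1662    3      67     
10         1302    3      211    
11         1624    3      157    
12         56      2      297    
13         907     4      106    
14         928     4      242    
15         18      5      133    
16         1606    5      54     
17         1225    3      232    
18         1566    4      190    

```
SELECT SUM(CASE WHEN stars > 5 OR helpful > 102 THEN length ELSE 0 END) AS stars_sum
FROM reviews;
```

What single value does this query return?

8311

review_id=8: ✓ → 685
review_id=9: ✗
review_id=10: ✓ → 1302
review_id=11: ✓ → 1624
review_id=12: ✓ → 56
review_id=13: ✓ → 907
review_id=14: ✓ → 928
review_id=15: ✓ → 18
review_id=16: ✗
review_id=17: ✓ → 1225
review_id=18: ✓ → 1566
stars_sum = 685 + 1302 + 1624 + 56 + 907 + 928 + 18 + 1225 + 1566 = 8311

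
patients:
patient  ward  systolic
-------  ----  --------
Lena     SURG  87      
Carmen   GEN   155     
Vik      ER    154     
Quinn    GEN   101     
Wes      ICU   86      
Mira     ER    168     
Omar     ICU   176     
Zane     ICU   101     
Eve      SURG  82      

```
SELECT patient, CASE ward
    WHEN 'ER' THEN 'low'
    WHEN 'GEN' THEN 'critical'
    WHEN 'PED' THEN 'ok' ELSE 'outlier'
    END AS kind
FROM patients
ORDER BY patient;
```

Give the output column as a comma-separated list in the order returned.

patient=Carmen: ward='GEN' → critical
patient=Eve: ELSE → outlier
patient=Lena: ELSE → outlier
patient=Mira: ward='ER' → low
patient=Omar: ELSE → outlier
patient=Quinn: ward='GEN' → critical
patient=Vik: ward='ER' → low
patient=Wes: ELSE → outlier
patient=Zane: ELSE → outlier

critical, outlier, outlier, low, outlier, critical, low, outlier, outlier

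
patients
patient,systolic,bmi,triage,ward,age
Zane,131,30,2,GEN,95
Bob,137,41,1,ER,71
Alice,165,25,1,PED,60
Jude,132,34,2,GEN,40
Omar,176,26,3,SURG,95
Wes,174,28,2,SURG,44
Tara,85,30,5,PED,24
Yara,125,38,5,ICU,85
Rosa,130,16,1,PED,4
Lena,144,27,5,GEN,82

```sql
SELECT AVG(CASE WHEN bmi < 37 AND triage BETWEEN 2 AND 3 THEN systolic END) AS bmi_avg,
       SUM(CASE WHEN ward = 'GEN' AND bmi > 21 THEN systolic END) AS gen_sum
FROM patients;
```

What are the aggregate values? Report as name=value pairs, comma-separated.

[bmi_avg: bmi < 37 AND triage BETWEEN 2 AND 3]
patient=Zane: ✓ → 131
patient=Bob: ✗
patient=Alice: ✗
patient=Jude: ✓ → 132
patient=Omar: ✓ → 176
patient=Wes: ✓ → 174
patient=Tara: ✗
patient=Yara: ✗
patient=Rosa: ✗
patient=Lena: ✗
bmi_avg = (131 + 132 + 176 + 174) / 4 = 153.25
—
[gen_sum: ward = 'GEN' AND bmi > 21]
patient=Zane: ✓ → 131
patient=Bob: ✗
patient=Alice: ✗
patient=Jude: ✓ → 132
patient=Omar: ✗
patient=Wes: ✗
patient=Tara: ✗
patient=Yara: ✗
patient=Rosa: ✗
patient=Lena: ✓ → 144
gen_sum = 131 + 132 + 144 = 407

bmi_avg=153.25, gen_sum=407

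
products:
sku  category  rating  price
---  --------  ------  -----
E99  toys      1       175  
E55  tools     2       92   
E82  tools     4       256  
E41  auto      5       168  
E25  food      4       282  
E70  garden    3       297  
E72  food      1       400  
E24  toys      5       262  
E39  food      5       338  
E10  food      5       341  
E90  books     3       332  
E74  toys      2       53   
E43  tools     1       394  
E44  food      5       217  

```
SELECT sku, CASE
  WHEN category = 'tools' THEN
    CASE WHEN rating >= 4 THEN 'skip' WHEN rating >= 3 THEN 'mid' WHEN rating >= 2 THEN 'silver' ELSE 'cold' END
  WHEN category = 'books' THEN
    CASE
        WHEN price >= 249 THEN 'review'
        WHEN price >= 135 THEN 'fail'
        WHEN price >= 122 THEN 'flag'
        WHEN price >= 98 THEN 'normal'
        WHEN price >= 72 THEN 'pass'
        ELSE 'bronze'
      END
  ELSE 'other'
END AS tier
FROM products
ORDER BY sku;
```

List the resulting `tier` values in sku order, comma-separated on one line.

sku=E10: category='food' → outer ELSE → other
sku=E24: category='toys' → outer ELSE → other
sku=E25: category='food' → outer ELSE → other
sku=E39: category='food' → outer ELSE → other
sku=E41: category='auto' → outer ELSE → other
sku=E43: category='tools' → inner[ELSE] → cold
sku=E44: category='food' → outer ELSE → other
sku=E55: category='tools' → inner[rating >= 2] → silver
sku=E70: category='garden' → outer ELSE → other
sku=E72: category='food' → outer ELSE → other
sku=E74: category='toys' → outer ELSE → other
sku=E82: category='tools' → inner[rating >= 4] → skip
sku=E90: category='books' → inner[price >= 249] → review
sku=E99: category='toys' → outer ELSE → other

other, other, other, other, other, cold, other, silver, other, other, other, skip, review, other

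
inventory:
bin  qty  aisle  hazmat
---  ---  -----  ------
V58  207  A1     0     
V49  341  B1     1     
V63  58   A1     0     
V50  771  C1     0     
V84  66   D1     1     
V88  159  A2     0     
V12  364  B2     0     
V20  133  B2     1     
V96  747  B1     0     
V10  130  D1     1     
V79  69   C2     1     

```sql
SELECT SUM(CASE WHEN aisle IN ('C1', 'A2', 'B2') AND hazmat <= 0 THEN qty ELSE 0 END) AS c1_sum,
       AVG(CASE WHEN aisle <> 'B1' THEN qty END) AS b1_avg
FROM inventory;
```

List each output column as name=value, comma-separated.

c1_sum=1294, b1_avg=217.4444444444

[c1_sum: aisle IN ('C1', 'A2', 'B2') AND hazmat <= 0]
bin=V58: ✗
bin=V49: ✗
bin=V63: ✗
bin=V50: ✓ → 771
bin=V84: ✗
bin=V88: ✓ → 159
bin=V12: ✓ → 364
bin=V20: ✗
bin=V96: ✗
bin=V10: ✗
bin=V79: ✗
c1_sum = 771 + 159 + 364 = 1294
—
[b1_avg: aisle <> 'B1']
bin=V58: ✓ → 207
bin=V49: ✗
bin=V63: ✓ → 58
bin=V50: ✓ → 771
bin=V84: ✓ → 66
bin=V88: ✓ → 159
bin=V12: ✓ → 364
bin=V20: ✓ → 133
bin=V96: ✗
bin=V10: ✓ → 130
bin=V79: ✓ → 69
b1_avg = (207 + 58 + 771 + 66 + 159 + 364 + 133 + 130 + 69) / 9 = 217.4444444444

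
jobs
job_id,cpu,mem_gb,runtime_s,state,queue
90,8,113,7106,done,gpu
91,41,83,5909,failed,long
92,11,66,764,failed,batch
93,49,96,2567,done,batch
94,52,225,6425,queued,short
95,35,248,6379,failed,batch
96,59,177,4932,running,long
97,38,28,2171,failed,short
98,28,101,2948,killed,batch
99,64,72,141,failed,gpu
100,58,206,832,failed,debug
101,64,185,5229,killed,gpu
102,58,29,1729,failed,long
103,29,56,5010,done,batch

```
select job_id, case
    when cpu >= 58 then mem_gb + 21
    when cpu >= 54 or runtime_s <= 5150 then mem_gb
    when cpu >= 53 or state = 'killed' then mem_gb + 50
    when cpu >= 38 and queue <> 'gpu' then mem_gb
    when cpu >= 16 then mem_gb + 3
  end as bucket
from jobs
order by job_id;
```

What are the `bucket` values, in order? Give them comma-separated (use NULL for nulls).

NULL, 83, 66, 96, 225, 251, 198, 28, 101, 93, 227, 206, 50, 56

job_id=90: (no match → NULL) → NULL
job_id=91: cpu >= 38 and queue <> 'gpu' → 83
job_id=92: cpu >= 54 or runtime_s <= 5150 → 66
job_id=93: cpu >= 54 or runtime_s <= 5150 → 96
job_id=94: cpu >= 38 and queue <> 'gpu' → 225
job_id=95: cpu >= 16 → 251
job_id=96: cpu >= 58 → 198
job_id=97: cpu >= 54 or runtime_s <= 5150 → 28
job_id=98: cpu >= 54 or runtime_s <= 5150 → 101
job_id=99: cpu >= 58 → 93
job_id=100: cpu >= 58 → 227
job_id=101: cpu >= 58 → 206
job_id=102: cpu >= 58 → 50
job_id=103: cpu >= 54 or runtime_s <= 5150 → 56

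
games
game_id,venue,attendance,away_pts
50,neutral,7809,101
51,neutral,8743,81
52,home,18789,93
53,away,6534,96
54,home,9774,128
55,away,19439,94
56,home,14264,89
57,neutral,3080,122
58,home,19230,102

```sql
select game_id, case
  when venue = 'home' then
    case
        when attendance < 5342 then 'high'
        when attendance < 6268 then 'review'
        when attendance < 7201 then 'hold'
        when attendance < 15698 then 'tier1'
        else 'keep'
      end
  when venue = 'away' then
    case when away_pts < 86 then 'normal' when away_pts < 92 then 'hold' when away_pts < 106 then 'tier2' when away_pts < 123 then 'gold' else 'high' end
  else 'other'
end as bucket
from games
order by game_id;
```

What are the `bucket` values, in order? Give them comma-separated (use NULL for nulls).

game_id=50: venue='neutral' → outer ELSE → other
game_id=51: venue='neutral' → outer ELSE → other
game_id=52: venue='home' → inner[ELSE] → keep
game_id=53: venue='away' → inner[away_pts < 106] → tier2
game_id=54: venue='home' → inner[attendance < 15698] → tier1
game_id=55: venue='away' → inner[away_pts < 106] → tier2
game_id=56: venue='home' → inner[attendance < 15698] → tier1
game_id=57: venue='neutral' → outer ELSE → other
game_id=58: venue='home' → inner[ELSE] → keep

other, other, keep, tier2, tier1, tier2, tier1, other, keep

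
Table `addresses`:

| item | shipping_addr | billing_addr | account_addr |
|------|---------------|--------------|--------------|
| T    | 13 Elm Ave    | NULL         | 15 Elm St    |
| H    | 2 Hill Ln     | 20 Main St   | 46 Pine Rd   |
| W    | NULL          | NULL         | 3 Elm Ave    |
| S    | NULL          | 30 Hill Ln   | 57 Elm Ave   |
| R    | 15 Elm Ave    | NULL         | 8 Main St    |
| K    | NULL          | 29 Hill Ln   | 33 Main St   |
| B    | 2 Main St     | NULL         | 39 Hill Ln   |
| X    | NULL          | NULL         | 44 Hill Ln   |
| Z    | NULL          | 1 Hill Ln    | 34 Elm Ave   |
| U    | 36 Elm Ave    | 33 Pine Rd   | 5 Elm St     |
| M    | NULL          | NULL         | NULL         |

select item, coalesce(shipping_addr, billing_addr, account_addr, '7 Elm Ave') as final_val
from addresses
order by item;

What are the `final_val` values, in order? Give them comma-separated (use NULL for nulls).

item=B: shipping_addr=2 Main St → 2 Main St
item=H: shipping_addr=2 Hill Ln → 2 Hill Ln
item=K: shipping_addr=NULL, billing_addr=29 Hill Ln → 29 Hill Ln
item=M: shipping_addr=NULL, billing_addr=NULL, account_addr=NULL, → literal 7 Elm Ave → 7 Elm Ave
item=R: shipping_addr=15 Elm Ave → 15 Elm Ave
item=S: shipping_addr=NULL, billing_addr=30 Hill Ln → 30 Hill Ln
item=T: shipping_addr=13 Elm Ave → 13 Elm Ave
item=U: shipping_addr=36 Elm Ave → 36 Elm Ave
item=W: shipping_addr=NULL, billing_addr=NULL, account_addr=3 Elm Ave → 3 Elm Ave
item=X: shipping_addr=NULL, billing_addr=NULL, account_addr=44 Hill Ln → 44 Hill Ln
item=Z: shipping_addr=NULL, billing_addr=1 Hill Ln → 1 Hill Ln

2 Main St, 2 Hill Ln, 29 Hill Ln, 7 Elm Ave, 15 Elm Ave, 30 Hill Ln, 13 Elm Ave, 36 Elm Ave, 3 Elm Ave, 44 Hill Ln, 1 Hill Ln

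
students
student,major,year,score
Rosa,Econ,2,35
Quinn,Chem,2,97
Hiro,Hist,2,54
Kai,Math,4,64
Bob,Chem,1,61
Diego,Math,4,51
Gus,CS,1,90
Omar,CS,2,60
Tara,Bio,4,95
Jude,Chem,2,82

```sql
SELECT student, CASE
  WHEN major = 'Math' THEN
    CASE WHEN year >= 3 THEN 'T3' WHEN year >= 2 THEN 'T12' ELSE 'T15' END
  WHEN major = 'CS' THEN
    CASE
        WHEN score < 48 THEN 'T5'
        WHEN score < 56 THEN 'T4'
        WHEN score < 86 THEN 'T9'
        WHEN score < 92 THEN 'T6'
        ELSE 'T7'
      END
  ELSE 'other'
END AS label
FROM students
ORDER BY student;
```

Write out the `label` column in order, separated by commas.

student=Bob: major='Chem' → outer ELSE → other
student=Diego: major='Math' → inner[year >= 3] → T3
student=Gus: major='CS' → inner[score < 92] → T6
student=Hiro: major='Hist' → outer ELSE → other
student=Jude: major='Chem' → outer ELSE → other
student=Kai: major='Math' → inner[year >= 3] → T3
student=Omar: major='CS' → inner[score < 86] → T9
student=Quinn: major='Chem' → outer ELSE → other
student=Rosa: major='Econ' → outer ELSE → other
student=Tara: major='Bio' → outer ELSE → other

other, T3, T6, other, other, T3, T9, other, other, other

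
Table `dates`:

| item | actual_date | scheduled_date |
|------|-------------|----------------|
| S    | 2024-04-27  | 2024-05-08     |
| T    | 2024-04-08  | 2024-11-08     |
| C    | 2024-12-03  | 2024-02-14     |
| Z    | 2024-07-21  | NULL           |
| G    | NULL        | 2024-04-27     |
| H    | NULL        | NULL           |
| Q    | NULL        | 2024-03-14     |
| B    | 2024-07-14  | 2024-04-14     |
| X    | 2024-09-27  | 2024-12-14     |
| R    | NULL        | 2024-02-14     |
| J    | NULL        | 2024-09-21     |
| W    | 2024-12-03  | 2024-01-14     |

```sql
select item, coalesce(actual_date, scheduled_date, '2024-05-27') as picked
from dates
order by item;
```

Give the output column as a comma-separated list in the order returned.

item=B: actual_date=2024-07-14 → 2024-07-14
item=C: actual_date=2024-12-03 → 2024-12-03
item=G: actual_date=NULL, scheduled_date=2024-04-27 → 2024-04-27
item=H: actual_date=NULL, scheduled_date=NULL, → literal 2024-05-27 → 2024-05-27
item=J: actual_date=NULL, scheduled_date=2024-09-21 → 2024-09-21
item=Q: actual_date=NULL, scheduled_date=2024-03-14 → 2024-03-14
item=R: actual_date=NULL, scheduled_date=2024-02-14 → 2024-02-14
item=S: actual_date=2024-04-27 → 2024-04-27
item=T: actual_date=2024-04-08 → 2024-04-08
item=W: actual_date=2024-12-03 → 2024-12-03
item=X: actual_date=2024-09-27 → 2024-09-27
item=Z: actual_date=2024-07-21 → 2024-07-21

2024-07-14, 2024-12-03, 2024-04-27, 2024-05-27, 2024-09-21, 2024-03-14, 2024-02-14, 2024-04-27, 2024-04-08, 2024-12-03, 2024-09-27, 2024-07-21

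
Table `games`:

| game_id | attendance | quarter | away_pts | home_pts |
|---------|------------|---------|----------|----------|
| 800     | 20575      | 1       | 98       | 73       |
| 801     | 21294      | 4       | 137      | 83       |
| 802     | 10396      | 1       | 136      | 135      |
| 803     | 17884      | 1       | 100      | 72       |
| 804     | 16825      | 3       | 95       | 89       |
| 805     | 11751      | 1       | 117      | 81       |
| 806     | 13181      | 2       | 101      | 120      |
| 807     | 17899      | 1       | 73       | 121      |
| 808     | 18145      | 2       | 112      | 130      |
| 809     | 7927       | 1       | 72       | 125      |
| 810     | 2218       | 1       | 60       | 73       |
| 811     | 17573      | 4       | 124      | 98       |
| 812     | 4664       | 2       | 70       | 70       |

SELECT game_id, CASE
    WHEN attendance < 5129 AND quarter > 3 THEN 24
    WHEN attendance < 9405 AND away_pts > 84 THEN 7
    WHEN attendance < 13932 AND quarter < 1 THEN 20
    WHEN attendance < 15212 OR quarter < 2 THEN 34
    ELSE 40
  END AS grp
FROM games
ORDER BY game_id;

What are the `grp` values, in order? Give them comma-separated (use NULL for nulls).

game_id=800: attendance < 15212 OR quarter < 2 → 34
game_id=801: ELSE → 40
game_id=802: attendance < 15212 OR quarter < 2 → 34
game_id=803: attendance < 15212 OR quarter < 2 → 34
game_id=804: ELSE → 40
game_id=805: attendance < 15212 OR quarter < 2 → 34
game_id=806: attendance < 15212 OR quarter < 2 → 34
game_id=807: attendance < 15212 OR quarter < 2 → 34
game_id=808: ELSE → 40
game_id=809: attendance < 15212 OR quarter < 2 → 34
game_id=810: attendance < 15212 OR quarter < 2 → 34
game_id=811: ELSE → 40
game_id=812: attendance < 15212 OR quarter < 2 → 34

34, 40, 34, 34, 40, 34, 34, 34, 40, 34, 34, 40, 34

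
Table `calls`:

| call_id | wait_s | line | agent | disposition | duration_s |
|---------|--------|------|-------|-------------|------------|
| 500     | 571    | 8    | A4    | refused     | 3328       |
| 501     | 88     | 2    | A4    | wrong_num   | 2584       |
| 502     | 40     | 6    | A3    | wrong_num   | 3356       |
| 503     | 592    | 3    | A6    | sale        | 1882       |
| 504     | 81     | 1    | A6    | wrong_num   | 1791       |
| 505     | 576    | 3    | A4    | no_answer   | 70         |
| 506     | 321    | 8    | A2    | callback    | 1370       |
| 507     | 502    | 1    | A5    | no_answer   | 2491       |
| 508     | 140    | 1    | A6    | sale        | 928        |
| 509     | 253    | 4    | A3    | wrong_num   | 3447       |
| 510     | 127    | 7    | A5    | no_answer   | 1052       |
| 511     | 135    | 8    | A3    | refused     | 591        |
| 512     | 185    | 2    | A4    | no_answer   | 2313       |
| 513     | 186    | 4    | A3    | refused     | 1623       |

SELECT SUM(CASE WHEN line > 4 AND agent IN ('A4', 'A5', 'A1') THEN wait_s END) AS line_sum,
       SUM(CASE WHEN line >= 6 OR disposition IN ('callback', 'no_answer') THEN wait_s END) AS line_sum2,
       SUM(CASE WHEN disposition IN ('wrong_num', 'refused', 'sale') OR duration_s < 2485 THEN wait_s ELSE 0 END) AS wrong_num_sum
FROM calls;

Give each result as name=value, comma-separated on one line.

line_sum=698, line_sum2=2457, wrong_num_sum=3295

[line_sum: line > 4 AND agent IN ('A4', 'A5', 'A1')]
call_id=500: ✓ → 571
call_id=501: ✗
call_id=502: ✗
call_id=503: ✗
call_id=504: ✗
call_id=505: ✗
call_id=506: ✗
call_id=507: ✗
call_id=508: ✗
call_id=509: ✗
call_id=510: ✓ → 127
call_id=511: ✗
call_id=512: ✗
call_id=513: ✗
line_sum = 571 + 127 = 698
—
[line_sum2: line >= 6 OR disposition IN ('callback', 'no_answer')]
call_id=500: ✓ → 571
call_id=501: ✗
call_id=502: ✓ → 40
call_id=503: ✗
call_id=504: ✗
call_id=505: ✓ → 576
call_id=506: ✓ → 321
call_id=507: ✓ → 502
call_id=508: ✗
call_id=509: ✗
call_id=510: ✓ → 127
call_id=511: ✓ → 135
call_id=512: ✓ → 185
call_id=513: ✗
line_sum2 = 571 + 40 + 576 + 321 + 502 + 127 + 135 + 185 = 2457
—
[wrong_num_sum: disposition IN ('wrong_num', 'refused', 'sale') OR duration_s < 2485]
call_id=500: ✓ → 571
call_id=501: ✓ → 88
call_id=502: ✓ → 40
call_id=503: ✓ → 592
call_id=504: ✓ → 81
call_id=505: ✓ → 576
call_id=506: ✓ → 321
call_id=507: ✗
call_id=508: ✓ → 140
call_id=509: ✓ → 253
call_id=510: ✓ → 127
call_id=511: ✓ → 135
call_id=512: ✓ → 185
call_id=513: ✓ → 186
wrong_num_sum = 571 + 88 + 40 + 592 + 81 + 576 + 321 + 140 + 253 + 127 + 135 + 185 + 186 = 3295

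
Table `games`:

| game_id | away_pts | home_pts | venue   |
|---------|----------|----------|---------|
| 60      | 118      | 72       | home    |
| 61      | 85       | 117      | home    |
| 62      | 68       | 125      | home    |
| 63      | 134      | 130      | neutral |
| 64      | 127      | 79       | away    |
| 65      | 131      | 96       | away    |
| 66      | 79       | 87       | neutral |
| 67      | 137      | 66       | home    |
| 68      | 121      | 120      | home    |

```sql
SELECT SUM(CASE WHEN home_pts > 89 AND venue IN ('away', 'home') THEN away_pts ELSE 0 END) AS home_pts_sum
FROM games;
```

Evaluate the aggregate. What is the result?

game_id=60: ✗
game_id=61: ✓ → 85
game_id=62: ✓ → 68
game_id=63: ✗
game_id=64: ✗
game_id=65: ✓ → 131
game_id=66: ✗
game_id=67: ✗
game_id=68: ✓ → 121
home_pts_sum = 85 + 68 + 131 + 121 = 405

405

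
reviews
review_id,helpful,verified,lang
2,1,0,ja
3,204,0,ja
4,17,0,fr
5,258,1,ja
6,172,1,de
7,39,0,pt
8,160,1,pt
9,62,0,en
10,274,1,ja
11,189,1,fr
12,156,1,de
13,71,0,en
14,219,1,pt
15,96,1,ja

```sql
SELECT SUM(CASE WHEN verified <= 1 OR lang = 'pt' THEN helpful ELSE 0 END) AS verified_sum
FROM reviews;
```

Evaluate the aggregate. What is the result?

review_id=2: ✓ → 1
review_id=3: ✓ → 204
review_id=4: ✓ → 17
review_id=5: ✓ → 258
review_id=6: ✓ → 172
review_id=7: ✓ → 39
review_id=8: ✓ → 160
review_id=9: ✓ → 62
review_id=10: ✓ → 274
review_id=11: ✓ → 189
review_id=12: ✓ → 156
review_id=13: ✓ → 71
review_id=14: ✓ → 219
review_id=15: ✓ → 96
verified_sum = 1 + 204 + 17 + 258 + 172 + 39 + 160 + 62 + 274 + 189 + 156 + 71 + 219 + 96 = 1918

1918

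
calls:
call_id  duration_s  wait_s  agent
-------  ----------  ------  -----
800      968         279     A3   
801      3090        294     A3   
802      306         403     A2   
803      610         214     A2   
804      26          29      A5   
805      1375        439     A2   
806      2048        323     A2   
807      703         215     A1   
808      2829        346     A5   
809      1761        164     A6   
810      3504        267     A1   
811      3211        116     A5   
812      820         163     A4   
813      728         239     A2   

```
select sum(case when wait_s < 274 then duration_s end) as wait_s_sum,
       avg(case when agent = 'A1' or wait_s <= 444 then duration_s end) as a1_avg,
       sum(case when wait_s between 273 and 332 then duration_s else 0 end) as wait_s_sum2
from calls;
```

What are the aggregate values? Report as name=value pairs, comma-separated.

wait_s_sum=11363, a1_avg=1569.9285714286, wait_s_sum2=6106

[wait_s_sum: wait_s < 274]
call_id=800: ✗
call_id=801: ✗
call_id=802: ✗
call_id=803: ✓ → 610
call_id=804: ✓ → 26
call_id=805: ✗
call_id=806: ✗
call_id=807: ✓ → 703
call_id=808: ✗
call_id=809: ✓ → 1761
call_id=810: ✓ → 3504
call_id=811: ✓ → 3211
call_id=812: ✓ → 820
call_id=813: ✓ → 728
wait_s_sum = 610 + 26 + 703 + 1761 + 3504 + 3211 + 820 + 728 = 11363
—
[a1_avg: agent = 'A1' or wait_s <= 444]
call_id=800: ✓ → 968
call_id=801: ✓ → 3090
call_id=802: ✓ → 306
call_id=803: ✓ → 610
call_id=804: ✓ → 26
call_id=805: ✓ → 1375
call_id=806: ✓ → 2048
call_id=807: ✓ → 703
call_id=808: ✓ → 2829
call_id=809: ✓ → 1761
call_id=810: ✓ → 3504
call_id=811: ✓ → 3211
call_id=812: ✓ → 820
call_id=813: ✓ → 728
a1_avg = (968 + 3090 + 306 + 610 + 26 + 1375 + 2048 + 703 + 2829 + 1761 + 3504 + 3211 + 820 + 728) / 14 = 1569.9285714286
—
[wait_s_sum2: wait_s between 273 and 332]
call_id=800: ✓ → 968
call_id=801: ✓ → 3090
call_id=802: ✗
call_id=803: ✗
call_id=804: ✗
call_id=805: ✗
call_id=806: ✓ → 2048
call_id=807: ✗
call_id=808: ✗
call_id=809: ✗
call_id=810: ✗
call_id=811: ✗
call_id=812: ✗
call_id=813: ✗
wait_s_sum2 = 968 + 3090 + 2048 = 6106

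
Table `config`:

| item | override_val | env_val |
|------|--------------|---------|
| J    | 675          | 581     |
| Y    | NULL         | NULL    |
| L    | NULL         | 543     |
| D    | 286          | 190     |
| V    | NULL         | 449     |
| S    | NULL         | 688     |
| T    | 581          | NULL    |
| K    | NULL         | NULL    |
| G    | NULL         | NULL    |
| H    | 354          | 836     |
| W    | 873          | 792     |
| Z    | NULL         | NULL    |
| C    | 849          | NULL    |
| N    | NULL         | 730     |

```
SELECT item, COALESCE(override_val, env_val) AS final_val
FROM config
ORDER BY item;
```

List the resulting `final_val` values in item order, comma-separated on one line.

849, 286, NULL, 354, 675, NULL, 543, 730, 688, 581, 449, 873, NULL, NULL

item=C: override_val=849 → 849
item=D: override_val=286 → 286
item=G: override_val=NULL, env_val=NULL (all NULL) → NULL
item=H: override_val=354 → 354
item=J: override_val=675 → 675
item=K: override_val=NULL, env_val=NULL (all NULL) → NULL
item=L: override_val=NULL, env_val=543 → 543
item=N: override_val=NULL, env_val=730 → 730
item=S: override_val=NULL, env_val=688 → 688
item=T: override_val=581 → 581
item=V: override_val=NULL, env_val=449 → 449
item=W: override_val=873 → 873
item=Y: override_val=NULL, env_val=NULL (all NULL) → NULL
item=Z: override_val=NULL, env_val=NULL (all NULL) → NULL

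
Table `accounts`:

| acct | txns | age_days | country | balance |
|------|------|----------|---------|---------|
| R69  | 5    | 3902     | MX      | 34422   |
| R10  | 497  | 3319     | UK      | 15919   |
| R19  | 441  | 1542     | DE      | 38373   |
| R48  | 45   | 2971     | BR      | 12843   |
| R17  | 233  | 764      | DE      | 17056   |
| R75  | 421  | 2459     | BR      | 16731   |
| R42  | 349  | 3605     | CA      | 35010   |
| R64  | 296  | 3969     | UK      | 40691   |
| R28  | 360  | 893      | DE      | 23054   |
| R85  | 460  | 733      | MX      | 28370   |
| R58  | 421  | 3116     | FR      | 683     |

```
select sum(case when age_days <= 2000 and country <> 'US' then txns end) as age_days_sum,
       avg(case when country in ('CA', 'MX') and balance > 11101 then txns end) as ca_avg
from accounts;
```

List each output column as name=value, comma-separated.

[age_days_sum: age_days <= 2000 and country <> 'US']
acct=R69: ✗
acct=R10: ✗
acct=R19: ✓ → 441
acct=R48: ✗
acct=R17: ✓ → 233
acct=R75: ✗
acct=R42: ✗
acct=R64: ✗
acct=R28: ✓ → 360
acct=R85: ✓ → 460
acct=R58: ✗
age_days_sum = 441 + 233 + 360 + 460 = 1494
—
[ca_avg: country in ('CA', 'MX') and balance > 11101]
acct=R69: ✓ → 5
acct=R10: ✗
acct=R19: ✗
acct=R48: ✗
acct=R17: ✗
acct=R75: ✗
acct=R42: ✓ → 349
acct=R64: ✗
acct=R28: ✗
acct=R85: ✓ → 460
acct=R58: ✗
ca_avg = (5 + 349 + 460) / 3 = 271.3333333333

age_days_sum=1494, ca_avg=271.3333333333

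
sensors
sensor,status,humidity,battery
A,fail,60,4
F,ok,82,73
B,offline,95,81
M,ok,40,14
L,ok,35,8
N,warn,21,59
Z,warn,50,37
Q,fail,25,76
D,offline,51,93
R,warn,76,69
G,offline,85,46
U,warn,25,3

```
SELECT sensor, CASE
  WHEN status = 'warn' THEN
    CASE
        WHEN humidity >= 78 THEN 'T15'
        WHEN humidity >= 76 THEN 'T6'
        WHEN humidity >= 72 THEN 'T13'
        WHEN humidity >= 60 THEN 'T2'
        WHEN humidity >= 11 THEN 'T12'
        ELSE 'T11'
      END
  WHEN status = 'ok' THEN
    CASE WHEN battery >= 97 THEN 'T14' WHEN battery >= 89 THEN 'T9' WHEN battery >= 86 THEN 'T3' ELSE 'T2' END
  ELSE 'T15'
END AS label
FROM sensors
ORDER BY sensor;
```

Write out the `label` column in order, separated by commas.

T15, T15, T15, T2, T15, T2, T2, T12, T15, T6, T12, T12

sensor=A: status='fail' → outer ELSE → T15
sensor=B: status='offline' → outer ELSE → T15
sensor=D: status='offline' → outer ELSE → T15
sensor=F: status='ok' → inner[ELSE] → T2
sensor=G: status='offline' → outer ELSE → T15
sensor=L: status='ok' → inner[ELSE] → T2
sensor=M: status='ok' → inner[ELSE] → T2
sensor=N: status='warn' → inner[humidity >= 11] → T12
sensor=Q: status='fail' → outer ELSE → T15
sensor=R: status='warn' → inner[humidity >= 76] → T6
sensor=U: status='warn' → inner[humidity >= 11] → T12
sensor=Z: status='warn' → inner[humidity >= 11] → T12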